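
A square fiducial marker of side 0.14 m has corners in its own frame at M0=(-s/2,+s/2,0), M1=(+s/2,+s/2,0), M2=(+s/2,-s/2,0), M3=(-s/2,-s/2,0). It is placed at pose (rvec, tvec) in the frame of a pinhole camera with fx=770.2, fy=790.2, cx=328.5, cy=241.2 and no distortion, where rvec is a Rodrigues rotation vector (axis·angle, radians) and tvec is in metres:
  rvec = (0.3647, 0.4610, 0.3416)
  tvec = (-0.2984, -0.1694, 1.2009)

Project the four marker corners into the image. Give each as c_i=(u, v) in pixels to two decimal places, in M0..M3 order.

c0=(99.20, 155.86) c1=(164.80, 188.68) c2=(178.65, 101.12) c3=(109.29, 70.47)

Intrinsics K: fx=770.2, fy=790.2, cx=328.5, cy=241.2
Marker side s = 0.14 m; corners in marker frame (Z=0):
  M0 = (-0.0700, +0.0700, 0)
  M1 = (+0.0700, +0.0700, 0)
  M2 = (+0.0700, -0.0700, 0)
  M3 = (-0.0700, -0.0700, 0)
rvec = (0.3647, 0.4610, 0.3416), |rvec| = θ = 0.67987 rad = 38.953°
Rodrigues: sinθ=0.62869, 1−cosθ=0.22234; R = I + sinθ·[k]× + (1−cosθ)·[k]×²:
    [+0.84164 -0.23501 +0.48623]
    [+0.39676 +0.87989 -0.26149]
    [-0.36637 +0.41300 +0.83379]
t = (-0.2984, -0.1694, 1.2009) m
M0: Pc = R·M0+t = (-0.37377, -0.13558, +1.25546); u = 770.2·(-0.37377)/1.25546 + 328.5 = 99.2015, v = 790.2·(-0.13558)/1.25546 + 241.2 = 155.8635
M1: Pc = R·M1+t = (-0.25594, -0.08003, +1.20416); u = 770.2·(-0.25594)/1.20416 + 328.5 = 164.7997, v = 790.2·(-0.08003)/1.20416 + 241.2 = 188.6794
M2: Pc = R·M2+t = (-0.22303, -0.20322, +1.14634); u = 770.2·(-0.22303)/1.14634 + 328.5 = 178.6486, v = 790.2·(-0.20322)/1.14634 + 241.2 = 101.1168
M3: Pc = R·M3+t = (-0.34086, -0.25877, +1.19764); u = 770.2·(-0.34086)/1.19764 + 328.5 = 109.2904, v = 790.2·(-0.25877)/1.19764 + 241.2 = 70.4667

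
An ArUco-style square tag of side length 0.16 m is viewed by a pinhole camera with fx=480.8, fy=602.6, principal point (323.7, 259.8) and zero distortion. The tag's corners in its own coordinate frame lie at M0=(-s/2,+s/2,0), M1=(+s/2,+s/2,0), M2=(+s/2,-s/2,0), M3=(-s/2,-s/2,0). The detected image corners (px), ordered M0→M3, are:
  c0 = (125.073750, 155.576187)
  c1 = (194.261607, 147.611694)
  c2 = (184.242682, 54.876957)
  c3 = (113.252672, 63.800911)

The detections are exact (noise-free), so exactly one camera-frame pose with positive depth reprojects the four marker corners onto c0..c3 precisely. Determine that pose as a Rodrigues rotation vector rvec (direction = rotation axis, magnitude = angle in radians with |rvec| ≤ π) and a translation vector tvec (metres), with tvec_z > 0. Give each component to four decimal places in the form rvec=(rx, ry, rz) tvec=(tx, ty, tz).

rvec=(0.1838, 0.0457, -0.0850) tvec=(-0.3781, -0.2734, 1.0721)

Intrinsics K: fx=480.8, fy=602.6, cx=323.7, cy=259.8
Marker side s = 0.16 m; corners in marker frame (Z=0):
  M0 = (-0.0800, +0.0800, 0)
  M1 = (+0.0800, +0.0800, 0)
  M2 = (+0.0800, -0.0800, 0)
  M3 = (-0.0800, -0.0800, 0)
Detected image corners:
  c0 = (125.073750, 155.576187) px
  c1 = (194.261607, 147.611694) px
  c2 = (184.242682, 54.876957) px
  c3 = (113.252672, 63.800911) px
Planar DLT: solve 8×8 A·h = b for H (H[2,2]=1):
  H  [+430.33369 +94.24519 +154.14223]
  H  [-57.96547 +594.34536 +106.10472]
  H  [-0.04958 +0.16843 +1.00000]
B = K⁻¹H; ‖b₁‖=0.932748, ‖b₂‖=0.932748; λ = 2/(‖b₁‖+‖b₂‖) = 1.072101, sign → tz>0 ⇒ λ=+1.072101
r₁ = λ·B[:,0] = (+0.99536,-0.08021,-0.05316); r₂ = λ·B[:,1] = (+0.08858,+0.97956,+0.18057)
r₃ = r₁×r₂ = (+0.03759,-0.18444,+0.98212); SVD([r₁ r₂ r₃]) → R = UVᵀ:
  R  [+0.99536 +0.08858 +0.03759]
  R  [-0.08021 +0.97956 -0.18444]
  R  [-0.05316 +0.18057 +0.98212]
t = (-0.37808, -0.27344, +1.07210) m
tr R = 2.957049; θ = arccos((tr R − 1)/2) = 0.207620 rad = 11.896°
axis k = ((R−Rᵀ)₃₂, (R−Rᵀ)₁₃, (R−Rᵀ)₂₁) / (2 sinθ) = (+0.885392, +0.220124, -0.409422)
rvec = θ·k = (+0.183825, +0.045702, -0.085004)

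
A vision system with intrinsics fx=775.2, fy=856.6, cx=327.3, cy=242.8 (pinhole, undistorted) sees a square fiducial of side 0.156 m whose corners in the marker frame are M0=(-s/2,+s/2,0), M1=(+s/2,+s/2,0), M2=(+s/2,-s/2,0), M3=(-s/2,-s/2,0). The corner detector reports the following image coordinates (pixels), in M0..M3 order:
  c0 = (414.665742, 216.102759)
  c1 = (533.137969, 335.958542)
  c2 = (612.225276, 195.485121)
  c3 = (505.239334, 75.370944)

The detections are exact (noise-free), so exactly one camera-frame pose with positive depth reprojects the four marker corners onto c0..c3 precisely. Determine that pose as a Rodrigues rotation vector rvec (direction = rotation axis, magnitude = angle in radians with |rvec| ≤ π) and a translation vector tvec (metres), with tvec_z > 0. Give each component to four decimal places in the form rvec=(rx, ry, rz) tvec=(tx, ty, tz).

Intrinsics K: fx=775.2, fy=856.6, cx=327.3, cy=242.8
Marker side s = 0.156 m; corners in marker frame (Z=0):
  M0 = (-0.0780, +0.0780, 0)
  M1 = (+0.0780, +0.0780, 0)
  M2 = (+0.0780, -0.0780, 0)
  M3 = (-0.0780, -0.0780, 0)
Detected image corners:
  c0 = (414.665742, 216.102759) px
  c1 = (533.137969, 335.958542) px
  c2 = (612.225276, 195.485121) px
  c3 = (505.239334, 75.370944) px
Planar DLT: solve 8×8 A·h = b for H (H[2,2]=1):
  H  [+900.44686 -745.36326 +519.13887]
  H  [+840.46389 +820.55990 +205.19977]
  H  [+0.34659 -0.39234 +1.00000]
B = K⁻¹H; ‖b₁‖=1.389379, ‖b₂‖=1.389379; λ = 2/(‖b₁‖+‖b₂‖) = 0.719746, sign → tz>0 ⇒ λ=+0.719746
r₁ = λ·B[:,0] = (+0.73071,+0.63548,+0.24946); r₂ = λ·B[:,1] = (-0.57282,+0.76951,-0.28239)
r₃ = r₁×r₂ = (-0.37141,+0.06345,+0.92630); SVD([r₁ r₂ r₃]) → R = UVᵀ:
  R  [+0.73071 -0.57282 -0.37141]
  R  [+0.63548 +0.76951 +0.06345]
  R  [+0.24946 -0.28239 +0.92630]
t = (+0.17812, -0.03159, +0.71975) m
tr R = 2.426513; θ = arccos((tr R − 1)/2) = 0.776663 rad = 44.500°
axis k = ((R−Rᵀ)₃₂, (R−Rᵀ)₁₃, (R−Rᵀ)₂₁) / (2 sinθ) = (-0.246708, -0.442906, +0.861956)
rvec = θ·k = (-0.191609, -0.343989, +0.669450)

rvec=(-0.1916, -0.3440, 0.6694) tvec=(0.1781, -0.0316, 0.7197)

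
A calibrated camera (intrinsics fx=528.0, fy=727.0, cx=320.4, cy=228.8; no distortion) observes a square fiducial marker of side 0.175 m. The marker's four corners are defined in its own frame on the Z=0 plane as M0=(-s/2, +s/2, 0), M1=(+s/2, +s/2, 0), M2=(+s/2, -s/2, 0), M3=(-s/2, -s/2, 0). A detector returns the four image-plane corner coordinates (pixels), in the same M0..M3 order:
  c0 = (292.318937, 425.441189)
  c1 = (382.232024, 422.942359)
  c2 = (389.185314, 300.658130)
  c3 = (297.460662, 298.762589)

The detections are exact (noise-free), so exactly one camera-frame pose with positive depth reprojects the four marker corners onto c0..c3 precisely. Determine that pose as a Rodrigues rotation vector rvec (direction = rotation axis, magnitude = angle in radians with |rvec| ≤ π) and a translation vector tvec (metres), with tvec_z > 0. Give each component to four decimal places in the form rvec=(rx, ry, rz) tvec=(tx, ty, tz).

rvec=(0.1320, -0.1986, 0.0476) tvec=(0.0387, 0.1820, 0.9888)

Intrinsics K: fx=528.0, fy=727.0, cx=320.4, cy=228.8
Marker side s = 0.175 m; corners in marker frame (Z=0):
  M0 = (-0.0875, +0.0875, 0)
  M1 = (+0.0875, +0.0875, 0)
  M2 = (+0.0875, -0.0875, 0)
  M3 = (-0.0875, -0.0875, 0)
Detected image corners:
  c0 = (292.318937, 425.441189) px
  c1 = (382.232024, 422.942359) px
  c2 = (389.185314, 300.658130) px
  c3 = (297.460662, 298.762589) px
Planar DLT: solve 8×8 A·h = b for H (H[2,2]=1):
  H  [+587.65832 +8.71766 +341.06825]
  H  [+71.26173 +757.22598 +362.64242]
  H  [+0.20203 +0.12744 +1.00000]
B = K⁻¹H; ‖b₁‖=1.011376, ‖b₂‖=1.011376; λ = 2/(‖b₁‖+‖b₂‖) = 0.988752, sign → tz>0 ⇒ λ=+0.988752
r₁ = λ·B[:,0] = (+0.97925,+0.03405,+0.19976); r₂ = λ·B[:,1] = (-0.06014,+0.99021,+0.12600)
r₃ = r₁×r₂ = (-0.19351,-0.13540,+0.97171); SVD([r₁ r₂ r₃]) → R = UVᵀ:
  R  [+0.97925 -0.06014 -0.19351]
  R  [+0.03405 +0.99021 -0.13540]
  R  [+0.19976 +0.12600 +0.97171]
t = (+0.03870, +0.18203, +0.98875) m
tr R = 2.941169; θ = arccos((tr R − 1)/2) = 0.243151 rad = 13.931°
axis k = ((R−Rᵀ)₃₂, (R−Rᵀ)₁₃, (R−Rᵀ)₂₁) / (2 sinθ) = (+0.542868, -0.816722, +0.195602)
rvec = θ·k = (+0.131999, -0.198586, +0.047561)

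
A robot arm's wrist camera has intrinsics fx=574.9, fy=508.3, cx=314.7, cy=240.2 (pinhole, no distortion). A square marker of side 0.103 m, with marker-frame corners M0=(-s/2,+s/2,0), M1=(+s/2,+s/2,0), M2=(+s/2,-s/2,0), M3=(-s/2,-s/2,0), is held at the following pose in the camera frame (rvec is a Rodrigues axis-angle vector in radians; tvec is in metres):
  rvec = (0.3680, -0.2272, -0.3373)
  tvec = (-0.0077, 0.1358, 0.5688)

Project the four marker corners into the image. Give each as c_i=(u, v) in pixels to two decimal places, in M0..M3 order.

c0=(274.47, 414.95) c1=(366.78, 378.56) c2=(340.75, 305.87) c3=(240.87, 342.80)

Intrinsics K: fx=574.9, fy=508.3, cx=314.7, cy=240.2
Marker side s = 0.103 m; corners in marker frame (Z=0):
  M0 = (-0.0515, +0.0515, 0)
  M1 = (+0.0515, +0.0515, 0)
  M2 = (+0.0515, -0.0515, 0)
  M3 = (-0.0515, -0.0515, 0)
rvec = (0.3680, -0.2272, -0.3373), |rvec| = θ = 0.54847 rad = 31.425°
Rodrigues: sinθ=0.52138, 1−cosθ=0.14667; R = I + sinθ·[k]× + (1−cosθ)·[k]×²:
    [+0.91936 +0.27987 -0.27650]
    [-0.36141 +0.87849 -0.31246]
    [+0.15546 +0.38719 +0.90880]
t = (-0.0077, 0.1358, 0.5688) m
M0: Pc = R·M0+t = (-0.04063, +0.19966, +0.58073); u = 574.9·(-0.04063)/0.58073 + 314.7 = 274.4749, v = 508.3·(+0.19966)/0.58073 + 240.2 = 414.9523
M1: Pc = R·M1+t = (+0.05406, +0.16243, +0.59675); u = 574.9·(+0.05406)/0.59675 + 314.7 = 366.7813, v = 508.3·(+0.16243)/0.59675 + 240.2 = 378.5555
M2: Pc = R·M2+t = (+0.02523, +0.07194, +0.55687); u = 574.9·(+0.02523)/0.55687 + 314.7 = 340.7505, v = 508.3·(+0.07194)/0.55687 + 240.2 = 305.8705
M3: Pc = R·M3+t = (-0.06946, +0.10917, +0.54085); u = 574.9·(-0.06946)/0.54085 + 314.7 = 240.8671, v = 508.3·(+0.10917)/0.54085 + 240.2 = 342.7992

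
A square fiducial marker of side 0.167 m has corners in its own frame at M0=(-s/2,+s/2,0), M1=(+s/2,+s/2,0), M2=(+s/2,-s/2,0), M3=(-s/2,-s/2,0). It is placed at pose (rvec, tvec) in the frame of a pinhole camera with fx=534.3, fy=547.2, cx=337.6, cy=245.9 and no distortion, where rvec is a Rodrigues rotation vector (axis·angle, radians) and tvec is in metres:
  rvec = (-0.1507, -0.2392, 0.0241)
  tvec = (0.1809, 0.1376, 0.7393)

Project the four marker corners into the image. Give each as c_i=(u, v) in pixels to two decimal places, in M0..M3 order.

c0=(412.64, 413.56) c1=(524.85, 409.88) c2=(519.39, 287.42) c3=(410.76, 284.44)

Intrinsics K: fx=534.3, fy=547.2, cx=337.6, cy=245.9
Marker side s = 0.167 m; corners in marker frame (Z=0):
  M0 = (-0.0835, +0.0835, 0)
  M1 = (+0.0835, +0.0835, 0)
  M2 = (+0.0835, -0.0835, 0)
  M3 = (-0.0835, -0.0835, 0)
rvec = (-0.1507, -0.2392, 0.0241), |rvec| = θ = 0.28374 rad = 16.257°
Rodrigues: sinθ=0.27995, 1−cosθ=0.03998; R = I + sinθ·[k]× + (1−cosθ)·[k]×²:
    [+0.97129 -0.00587 -0.23781]
    [+0.04168 +0.98843 +0.14582]
    [+0.23420 -0.15155 +0.96030]
t = (0.1809, 0.1376, 0.7393) m
M0: Pc = R·M0+t = (+0.09931, +0.21665, +0.70709); u = 534.3·(+0.09931)/0.70709 + 337.6 = 412.6391, v = 547.2·(+0.21665)/0.70709 + 245.9 = 413.5631
M1: Pc = R·M1+t = (+0.26151, +0.22361, +0.74620); u = 534.3·(+0.26151)/0.74620 + 337.6 = 524.8500, v = 547.2·(+0.22361)/0.74620 + 245.9 = 409.8797
M2: Pc = R·M2+t = (+0.26249, +0.05855, +0.77151); u = 534.3·(+0.26249)/0.77151 + 337.6 = 519.3868, v = 547.2·(+0.05855)/0.77151 + 245.9 = 287.4244
M3: Pc = R·M3+t = (+0.10029, +0.05159, +0.73240); u = 534.3·(+0.10029)/0.73240 + 337.6 = 410.7618, v = 547.2·(+0.05159)/0.73240 + 245.9 = 284.4413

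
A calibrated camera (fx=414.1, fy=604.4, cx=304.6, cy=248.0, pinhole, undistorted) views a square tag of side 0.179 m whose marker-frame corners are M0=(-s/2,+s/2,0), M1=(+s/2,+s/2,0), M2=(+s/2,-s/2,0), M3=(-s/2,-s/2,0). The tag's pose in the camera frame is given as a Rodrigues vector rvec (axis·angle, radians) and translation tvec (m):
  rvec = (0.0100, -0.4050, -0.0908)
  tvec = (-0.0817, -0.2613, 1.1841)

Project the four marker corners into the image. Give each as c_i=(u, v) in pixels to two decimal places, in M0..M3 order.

c0=(248.54, 161.86) c1=(307.28, 158.84) c2=(302.04, 69.92) c3=(242.72, 67.51)

Intrinsics K: fx=414.1, fy=604.4, cx=304.6, cy=248.0
Marker side s = 0.179 m; corners in marker frame (Z=0):
  M0 = (-0.0895, +0.0895, 0)
  M1 = (+0.0895, +0.0895, 0)
  M2 = (+0.0895, -0.0895, 0)
  M3 = (-0.0895, -0.0895, 0)
rvec = (0.0100, -0.4050, -0.0908), |rvec| = θ = 0.41517 rad = 23.788°
Rodrigues: sinθ=0.40335, 1−cosθ=0.08495; R = I + sinθ·[k]× + (1−cosθ)·[k]×²:
    [+0.91510 +0.08622 -0.39391]
    [-0.09021 +0.99589 +0.00841]
    [+0.39302 +0.02784 +0.91911]
t = (-0.0817, -0.2613, 1.1841) m
M0: Pc = R·M0+t = (-0.15588, -0.16409, +1.15142); u = 414.1·(-0.15588)/1.15142 + 304.6 = 248.5371, v = 604.4·(-0.16409)/1.15142 + 248.0 = 161.8638
M1: Pc = R·M1+t = (+0.00792, -0.18024, +1.22177); u = 414.1·(+0.00792)/1.22177 + 304.6 = 307.2835, v = 604.4·(-0.18024)/1.22177 + 248.0 = 158.8355
M2: Pc = R·M2+t = (-0.00752, -0.35851, +1.21678); u = 414.1·(-0.00752)/1.21678 + 304.6 = 302.0423, v = 604.4·(-0.35851)/1.21678 + 248.0 = 69.9232
M3: Pc = R·M3+t = (-0.17132, -0.34236, +1.14643); u = 414.1·(-0.17132)/1.14643 + 304.6 = 242.7189, v = 604.4·(-0.34236)/1.14643 + 248.0 = 67.5087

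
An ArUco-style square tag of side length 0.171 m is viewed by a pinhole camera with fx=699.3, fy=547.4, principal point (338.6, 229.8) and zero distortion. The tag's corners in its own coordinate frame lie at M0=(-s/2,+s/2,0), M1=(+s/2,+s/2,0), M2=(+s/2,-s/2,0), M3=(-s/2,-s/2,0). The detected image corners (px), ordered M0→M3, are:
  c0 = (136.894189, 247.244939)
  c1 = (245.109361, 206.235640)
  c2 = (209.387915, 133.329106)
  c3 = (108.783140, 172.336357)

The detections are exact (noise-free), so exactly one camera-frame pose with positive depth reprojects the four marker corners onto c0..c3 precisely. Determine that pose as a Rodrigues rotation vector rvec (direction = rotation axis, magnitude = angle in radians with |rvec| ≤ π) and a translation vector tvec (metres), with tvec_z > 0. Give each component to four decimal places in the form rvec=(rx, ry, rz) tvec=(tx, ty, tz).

rvec=(-0.4064, 0.1561, -0.4243) tvec=(-0.2389, -0.0765, 1.0162)

Intrinsics K: fx=699.3, fy=547.4, cx=338.6, cy=229.8
Marker side s = 0.171 m; corners in marker frame (Z=0):
  M0 = (-0.0855, +0.0855, 0)
  M1 = (+0.0855, +0.0855, 0)
  M2 = (+0.0855, -0.0855, 0)
  M3 = (-0.0855, -0.0855, 0)
Detected image corners:
  c0 = (136.894189, 247.244939) px
  c1 = (245.109361, 206.235640) px
  c2 = (209.387915, 133.329106) px
  c3 = (108.783140, 172.336357) px
Planar DLT: solve 8×8 A·h = b for H (H[2,2]=1):
  H  [+598.94623 +115.23424 +174.21093]
  H  [-245.54115 +354.94207 +188.60583]
  H  [-0.06206 -0.40728 +1.00000]
B = K⁻¹H; ‖b₁‖=0.984034, ‖b₂‖=0.984034; λ = 2/(‖b₁‖+‖b₂‖) = 1.016225, sign → tz>0 ⇒ λ=+1.016225
r₁ = λ·B[:,0] = (+0.90093,-0.42936,-0.06307); r₂ = λ·B[:,1] = (+0.36786,+0.83269,-0.41389)
r₃ = r₁×r₂ = (+0.23023,+0.34969,+0.90814); SVD([r₁ r₂ r₃]) → R = UVᵀ:
  R  [+0.90093 +0.36786 +0.23023]
  R  [-0.42936 +0.83269 +0.34969]
  R  [-0.06307 -0.41389 +0.90814]
t = (-0.23889, -0.07648, +1.01623) m
tr R = 2.641755; θ = arccos((tr R − 1)/2) = 0.607850 rad = 34.827°
axis k = ((R−Rᵀ)₃₂, (R−Rᵀ)₁₃, (R−Rᵀ)₂₁) / (2 sinθ) = (-0.668510, +0.256778, -0.697968)
rvec = θ·k = (-0.406354, +0.156083, -0.424260)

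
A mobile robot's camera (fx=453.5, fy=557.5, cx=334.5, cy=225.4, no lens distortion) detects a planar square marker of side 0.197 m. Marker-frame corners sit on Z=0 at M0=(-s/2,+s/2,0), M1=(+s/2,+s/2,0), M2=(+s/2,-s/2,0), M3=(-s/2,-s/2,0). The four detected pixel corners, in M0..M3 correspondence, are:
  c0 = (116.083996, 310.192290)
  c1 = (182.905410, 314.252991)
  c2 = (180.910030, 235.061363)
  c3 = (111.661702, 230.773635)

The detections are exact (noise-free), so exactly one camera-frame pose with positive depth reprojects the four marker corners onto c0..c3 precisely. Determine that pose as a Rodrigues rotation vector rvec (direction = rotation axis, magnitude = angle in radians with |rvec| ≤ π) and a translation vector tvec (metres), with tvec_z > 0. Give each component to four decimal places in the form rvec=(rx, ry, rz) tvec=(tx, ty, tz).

Intrinsics K: fx=453.5, fy=557.5, cx=334.5, cy=225.4
Marker side s = 0.197 m; corners in marker frame (Z=0):
  M0 = (-0.0985, +0.0985, 0)
  M1 = (+0.0985, +0.0985, 0)
  M2 = (+0.0985, -0.0985, 0)
  M3 = (-0.0985, -0.0985, 0)
Detected image corners:
  c0 = (116.083996, 310.192290) px
  c1 = (182.905410, 314.252991) px
  c2 = (180.910030, 235.061363) px
  c3 = (111.661702, 230.773635) px
Planar DLT: solve 8×8 A·h = b for H (H[2,2]=1):
  H  [+345.98635 +43.02962 +147.93566]
  H  [+22.54507 +451.85485 +273.27741]
  H  [+0.00501 +0.18084 +1.00000]
B = K⁻¹H; ‖b₁‖=0.760215, ‖b₂‖=0.760215; λ = 2/(‖b₁‖+‖b₂‖) = 1.315418, sign → tz>0 ⇒ λ=+1.315418
r₁ = λ·B[:,0] = (+0.99870,+0.05053,+0.00659); r₂ = λ·B[:,1] = (-0.05065,+0.96997,+0.23788)
r₃ = r₁×r₂ = (+0.00562,-0.23790,+0.97127); SVD([r₁ r₂ r₃]) → R = UVᵀ:
  R  [+0.99870 -0.05065 +0.00562]
  R  [+0.05053 +0.96997 -0.23790]
  R  [+0.00659 +0.23788 +0.97127]
t = (-0.54115, +0.11297, +1.31542) m
tr R = 2.939948; θ = arccos((tr R − 1)/2) = 0.245673 rad = 14.076°
axis k = ((R−Rᵀ)₃₂, (R−Rᵀ)₁₃, (R−Rᵀ)₂₁) / (2 sinθ) = (+0.978127, -0.001996, +0.208000)
rvec = θ·k = (+0.240300, -0.000490, +0.051100)

rvec=(0.2403, -0.0005, 0.0511) tvec=(-0.5411, 0.1130, 1.3154)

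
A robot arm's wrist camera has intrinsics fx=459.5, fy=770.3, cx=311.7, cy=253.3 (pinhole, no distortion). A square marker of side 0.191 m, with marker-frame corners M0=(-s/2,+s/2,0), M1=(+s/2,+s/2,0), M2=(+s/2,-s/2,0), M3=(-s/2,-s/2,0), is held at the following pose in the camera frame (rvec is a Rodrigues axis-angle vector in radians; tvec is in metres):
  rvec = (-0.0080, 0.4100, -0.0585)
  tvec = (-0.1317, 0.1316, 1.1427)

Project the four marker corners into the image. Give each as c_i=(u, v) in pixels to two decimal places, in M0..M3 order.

Intrinsics K: fx=459.5, fy=770.3, cx=311.7, cy=253.3
Marker side s = 0.191 m; corners in marker frame (Z=0):
  M0 = (-0.0955, +0.0955, 0)
  M1 = (+0.0955, +0.0955, 0)
  M2 = (+0.0955, -0.0955, 0)
  M3 = (-0.0955, -0.0955, 0)
rvec = (-0.0080, 0.4100, -0.0585), |rvec| = θ = 0.41423 rad = 23.734°
Rodrigues: sinθ=0.40248, 1−cosθ=0.08457; R = I + sinθ·[k]× + (1−cosθ)·[k]×²:
    [+0.91546 +0.05522 +0.39861]
    [-0.05846 +0.99828 -0.00405]
    [-0.39814 -0.01960 +0.91711]
t = (-0.1317, 0.1316, 1.1427) m
M0: Pc = R·M0+t = (-0.21385, +0.23252, +1.17885); u = 459.5·(-0.21385)/1.17885 + 311.7 = 228.3433, v = 770.3·(+0.23252)/1.17885 + 253.3 = 405.2353
M1: Pc = R·M1+t = (-0.03900, +0.22135, +1.10281); u = 459.5·(-0.03900)/1.10281 + 311.7 = 295.4502, v = 770.3·(+0.22135)/1.10281 + 253.3 = 407.9132
M2: Pc = R·M2+t = (-0.04955, +0.03068, +1.10655); u = 459.5·(-0.04955)/1.10655 + 311.7 = 291.1251, v = 770.3·(+0.03068)/1.10655 + 253.3 = 274.6582
M3: Pc = R·M3+t = (-0.22440, +0.04185, +1.18259); u = 459.5·(-0.22440)/1.18259 + 311.7 = 224.5087, v = 770.3·(+0.04185)/1.18259 + 253.3 = 280.5576

c0=(228.34, 405.24) c1=(295.45, 407.91) c2=(291.13, 274.66) c3=(224.51, 280.56)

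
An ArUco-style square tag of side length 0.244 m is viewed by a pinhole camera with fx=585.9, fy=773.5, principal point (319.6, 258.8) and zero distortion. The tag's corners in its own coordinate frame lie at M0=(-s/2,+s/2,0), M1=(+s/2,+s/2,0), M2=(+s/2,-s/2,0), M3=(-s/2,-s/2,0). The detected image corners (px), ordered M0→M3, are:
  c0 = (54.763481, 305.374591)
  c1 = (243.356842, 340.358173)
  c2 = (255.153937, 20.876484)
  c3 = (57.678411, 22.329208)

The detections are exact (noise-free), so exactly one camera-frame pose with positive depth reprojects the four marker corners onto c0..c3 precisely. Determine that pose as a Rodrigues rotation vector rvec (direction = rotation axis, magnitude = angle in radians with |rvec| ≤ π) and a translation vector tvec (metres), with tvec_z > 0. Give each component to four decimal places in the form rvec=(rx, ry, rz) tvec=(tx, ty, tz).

rvec=(0.0960, 0.3295, 0.0790) tvec=(-0.1864, -0.0686, 0.6315)

Intrinsics K: fx=585.9, fy=773.5, cx=319.6, cy=258.8
Marker side s = 0.244 m; corners in marker frame (Z=0):
  M0 = (-0.1220, +0.1220, 0)
  M1 = (+0.1220, +0.1220, 0)
  M2 = (+0.1220, -0.1220, 0)
  M3 = (-0.1220, -0.1220, 0)
Detected image corners:
  c0 = (54.763481, 305.374591) px
  c1 = (243.356842, 340.358173) px
  c2 = (255.153937, 20.876484) px
  c3 = (57.678411, 22.329208) px
Planar DLT: solve 8×8 A·h = b for H (H[2,2]=1):
  H  [+713.60080 -3.16263 +146.71459]
  H  [-16.74238 +1259.25037 +174.82987]
  H  [-0.50510 +0.16933 +1.00000]
B = K⁻¹H; ‖b₁‖=1.583453, ‖b₂‖=1.583453; λ = 2/(‖b₁‖+‖b₂‖) = 0.631531, sign → tz>0 ⇒ λ=+0.631531
r₁ = λ·B[:,0] = (+0.94318,+0.09306,-0.31899); r₂ = λ·B[:,1] = (-0.06174,+0.99235,+0.10694)
r₃ = r₁×r₂ = (+0.32650,-0.08117,+0.94171); SVD([r₁ r₂ r₃]) → R = UVᵀ:
  R  [+0.94318 -0.06174 +0.32650]
  R  [+0.09306 +0.99235 -0.08117]
  R  [-0.31899 +0.10694 +0.94171]
t = (-0.18635, -0.06856, +0.63153) m
tr R = 2.877234; θ = arccos((tr R − 1)/2) = 0.352198 rad = 20.179°
axis k = ((R−Rᵀ)₃₂, (R−Rᵀ)₁₃, (R−Rᵀ)₂₁) / (2 sinθ) = (+0.272646, +0.935586, +0.224373)
rvec = θ·k = (+0.096025, +0.329511, +0.079024)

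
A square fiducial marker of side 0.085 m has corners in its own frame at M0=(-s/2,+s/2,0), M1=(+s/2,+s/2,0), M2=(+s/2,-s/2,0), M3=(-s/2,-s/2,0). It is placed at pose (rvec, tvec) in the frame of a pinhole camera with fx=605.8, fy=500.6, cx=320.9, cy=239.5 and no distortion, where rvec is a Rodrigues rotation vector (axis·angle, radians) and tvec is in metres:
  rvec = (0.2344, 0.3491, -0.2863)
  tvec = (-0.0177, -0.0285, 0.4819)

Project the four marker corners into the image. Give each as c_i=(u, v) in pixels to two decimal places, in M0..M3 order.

c0=(269.78, 260.42) c1=(364.26, 240.77) c2=(330.42, 154.29) c3=(235.21, 180.04)

Intrinsics K: fx=605.8, fy=500.6, cx=320.9, cy=239.5
Marker side s = 0.085 m; corners in marker frame (Z=0):
  M0 = (-0.0425, +0.0425, 0)
  M1 = (+0.0425, +0.0425, 0)
  M2 = (+0.0425, -0.0425, 0)
  M3 = (-0.0425, -0.0425, 0)
rvec = (0.2344, 0.3491, -0.2863), |rvec| = θ = 0.50871 rad = 29.147°
Rodrigues: sinθ=0.48705, 1−cosθ=0.12662; R = I + sinθ·[k]× + (1−cosθ)·[k]×²:
    [+0.90026 +0.31415 +0.30140]
    [-0.23407 +0.93301 -0.27333]
    [-0.36707 +0.17552 +0.91348]
t = (-0.0177, -0.0285, 0.4819) m
M0: Pc = R·M0+t = (-0.04261, +0.02110, +0.50496); u = 605.8·(-0.04261)/0.50496 + 320.9 = 269.7812, v = 500.6·(+0.02110)/0.50496 + 239.5 = 260.4187
M1: Pc = R·M1+t = (+0.03391, +0.00120, +0.47376); u = 605.8·(+0.03391)/0.47376 + 320.9 = 364.2642, v = 500.6·(+0.00120)/0.47376 + 239.5 = 240.7731
M2: Pc = R·M2+t = (+0.00721, -0.07810, +0.45884); u = 605.8·(+0.00721)/0.45884 + 320.9 = 330.4188, v = 500.6·(-0.07810)/0.45884 + 239.5 = 154.2910
M3: Pc = R·M3+t = (-0.06931, -0.05820, +0.49004); u = 605.8·(-0.06931)/0.49004 + 320.9 = 235.2144, v = 500.6·(-0.05820)/0.49004 + 239.5 = 180.0410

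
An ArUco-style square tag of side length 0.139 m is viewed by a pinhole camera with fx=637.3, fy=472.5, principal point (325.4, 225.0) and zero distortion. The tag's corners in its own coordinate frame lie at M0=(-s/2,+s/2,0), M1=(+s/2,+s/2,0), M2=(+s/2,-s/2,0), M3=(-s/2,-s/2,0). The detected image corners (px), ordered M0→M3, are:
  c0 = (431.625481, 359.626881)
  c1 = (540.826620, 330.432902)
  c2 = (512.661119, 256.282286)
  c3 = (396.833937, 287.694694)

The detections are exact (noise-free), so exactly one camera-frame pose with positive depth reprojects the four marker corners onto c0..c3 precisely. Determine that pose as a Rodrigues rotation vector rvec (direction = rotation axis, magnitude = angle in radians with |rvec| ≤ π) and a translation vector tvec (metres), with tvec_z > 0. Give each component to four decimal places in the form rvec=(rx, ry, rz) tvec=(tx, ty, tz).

Intrinsics K: fx=637.3, fy=472.5, cx=325.4, cy=225.0
Marker side s = 0.139 m; corners in marker frame (Z=0):
  M0 = (-0.0695, +0.0695, 0)
  M1 = (+0.0695, +0.0695, 0)
  M2 = (+0.0695, -0.0695, 0)
  M3 = (-0.0695, -0.0695, 0)
Detected image corners:
  c0 = (431.625481, 359.626881) px
  c1 = (540.826620, 330.432902) px
  c2 = (512.661119, 256.282286) px
  c3 = (396.833937, 287.694694) px
Planar DLT: solve 8×8 A·h = b for H (H[2,2]=1):
  H  [+790.72074 +430.90071 +470.81225]
  H  [-229.57993 +659.46869 +309.65206]
  H  [-0.03829 +0.43439 +1.00000]
B = K⁻¹H; ‖b₁‖=1.344798, ‖b₂‖=1.344798; λ = 2/(‖b₁‖+‖b₂‖) = 0.743606, sign → tz>0 ⇒ λ=+0.743606
r₁ = λ·B[:,0] = (+0.93716,-0.34775,-0.02847); r₂ = λ·B[:,1] = (+0.33785,+0.88404,+0.32301)
r₃ = r₁×r₂ = (-0.08716,-0.31233,+0.94597); SVD([r₁ r₂ r₃]) → R = UVᵀ:
  R  [+0.93716 +0.33785 -0.08716]
  R  [-0.34775 +0.88404 -0.31233]
  R  [-0.02847 +0.32301 +0.94597]
t = (+0.16967, +0.13322, +0.74361) m
tr R = 2.767158; θ = arccos((tr R − 1)/2) = 0.487345 rad = 27.923°
axis k = ((R−Rᵀ)₃₂, (R−Rᵀ)₁₃, (R−Rᵀ)₂₁) / (2 sinθ) = (+0.678378, -0.062661, -0.732036)
rvec = θ·k = (+0.330604, -0.030537, -0.356754)

rvec=(0.3306, -0.0305, -0.3568) tvec=(0.1697, 0.1332, 0.7436)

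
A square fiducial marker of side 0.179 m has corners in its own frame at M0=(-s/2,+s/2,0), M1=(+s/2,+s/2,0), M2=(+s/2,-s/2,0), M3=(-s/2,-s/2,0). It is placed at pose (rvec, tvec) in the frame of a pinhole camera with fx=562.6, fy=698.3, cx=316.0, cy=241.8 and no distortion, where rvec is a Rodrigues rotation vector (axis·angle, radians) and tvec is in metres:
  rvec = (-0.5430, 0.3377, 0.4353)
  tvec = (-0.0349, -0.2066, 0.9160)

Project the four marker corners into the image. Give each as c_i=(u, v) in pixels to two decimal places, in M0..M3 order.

Intrinsics K: fx=562.6, fy=698.3, cx=316.0, cy=241.8
Marker side s = 0.179 m; corners in marker frame (Z=0):
  M0 = (-0.0895, +0.0895, 0)
  M1 = (+0.0895, +0.0895, 0)
  M2 = (+0.0895, -0.0895, 0)
  M3 = (-0.0895, -0.0895, 0)
rvec = (-0.5430, 0.3377, 0.4353), |rvec| = θ = 0.77355 rad = 44.321°
Rodrigues: sinθ=0.69868, 1−cosθ=0.28456; R = I + sinθ·[k]× + (1−cosθ)·[k]×²:
    [+0.85565 -0.48037 +0.19261]
    [+0.30596 +0.76967 +0.56035]
    [-0.41742 -0.42054 +0.80555]
t = (-0.0349, -0.2066, 0.9160) m
M0: Pc = R·M0+t = (-0.15447, -0.16510, +0.91572); u = 562.6·(-0.15447)/0.91572 + 316.0 = 221.0942, v = 698.3·(-0.16510)/0.91572 + 241.8 = 115.9012
M1: Pc = R·M1+t = (-0.00131, -0.11033, +0.84100); u = 562.6·(-0.00131)/0.84100 + 316.0 = 315.1222, v = 698.3·(-0.11033)/0.84100 + 241.8 = 150.1904
M2: Pc = R·M2+t = (+0.08467, -0.24810, +0.91628); u = 562.6·(+0.08467)/0.91628 + 316.0 = 367.9905, v = 698.3·(-0.24810)/0.91628 + 241.8 = 52.7207
M3: Pc = R·M3+t = (-0.06849, -0.30287, +0.99100); u = 562.6·(-0.06849)/0.99100 + 316.0 = 277.1187, v = 698.3·(-0.30287)/0.99100 + 241.8 = 28.3851

c0=(221.09, 115.90) c1=(315.12, 150.19) c2=(367.99, 52.72) c3=(277.12, 28.39)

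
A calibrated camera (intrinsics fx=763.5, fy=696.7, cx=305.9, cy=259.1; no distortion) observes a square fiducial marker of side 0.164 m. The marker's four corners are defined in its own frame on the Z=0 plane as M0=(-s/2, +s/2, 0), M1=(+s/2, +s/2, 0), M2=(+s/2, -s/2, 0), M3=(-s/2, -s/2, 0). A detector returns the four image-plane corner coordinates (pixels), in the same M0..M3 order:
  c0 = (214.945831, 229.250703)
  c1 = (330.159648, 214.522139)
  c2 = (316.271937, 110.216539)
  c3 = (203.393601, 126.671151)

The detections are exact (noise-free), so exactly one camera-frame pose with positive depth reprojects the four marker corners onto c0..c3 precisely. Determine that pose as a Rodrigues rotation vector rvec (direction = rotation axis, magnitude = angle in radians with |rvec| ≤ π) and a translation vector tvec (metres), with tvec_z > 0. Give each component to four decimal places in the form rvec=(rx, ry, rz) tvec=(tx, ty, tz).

rvec=(-0.1123, 0.1351, -0.1236) tvec=(-0.0566, -0.1375, 1.0724)

Intrinsics K: fx=763.5, fy=696.7, cx=305.9, cy=259.1
Marker side s = 0.164 m; corners in marker frame (Z=0):
  M0 = (-0.0820, +0.0820, 0)
  M1 = (+0.0820, +0.0820, 0)
  M2 = (+0.0820, -0.0820, 0)
  M3 = (-0.0820, -0.0820, 0)
Detected image corners:
  c0 = (214.945831, 229.250703) px
  c1 = (330.159648, 214.522139) px
  c2 = (316.271937, 110.216539) px
  c3 = (203.393601, 126.671151) px
Planar DLT: solve 8×8 A·h = b for H (H[2,2]=1):
  H  [+663.77474 +47.77287 +265.58010]
  H  [-115.29564 +611.69841 +169.76743]
  H  [-0.11857 -0.11164 +1.00000]
B = K⁻¹H; ‖b₁‖=0.932461, ‖b₂‖=0.932461; λ = 2/(‖b₁‖+‖b₂‖) = 1.072431, sign → tz>0 ⇒ λ=+1.072431
r₁ = λ·B[:,0] = (+0.98330,-0.13018,-0.12716); r₂ = λ·B[:,1] = (+0.11507,+0.98612,-0.11973)
r₃ = r₁×r₂ = (+0.14098,+0.10310,+0.98463); SVD([r₁ r₂ r₃]) → R = UVᵀ:
  R  [+0.98330 +0.11507 +0.14098]
  R  [-0.13018 +0.98612 +0.10310]
  R  [-0.12716 -0.11973 +0.98463]
t = (-0.05663, -0.13751, +1.07243) m
tr R = 2.954046; θ = arccos((tr R − 1)/2) = 0.214781 rad = 12.306°
axis k = ((R−Rᵀ)₃₂, (R−Rᵀ)₁₃, (R−Rᵀ)₂₁) / (2 sinθ) = (-0.522743, +0.629046, -0.575362)
rvec = θ·k = (-0.112275, +0.135107, -0.123577)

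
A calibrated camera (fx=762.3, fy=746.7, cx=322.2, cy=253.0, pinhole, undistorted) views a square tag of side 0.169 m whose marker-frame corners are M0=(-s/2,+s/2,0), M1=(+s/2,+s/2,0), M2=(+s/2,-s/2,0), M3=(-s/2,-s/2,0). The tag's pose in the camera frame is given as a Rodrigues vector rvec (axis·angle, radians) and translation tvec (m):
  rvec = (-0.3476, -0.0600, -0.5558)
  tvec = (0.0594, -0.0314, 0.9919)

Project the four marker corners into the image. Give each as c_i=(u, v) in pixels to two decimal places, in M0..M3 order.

c0=(347.89, 314.39) c1=(459.04, 247.50) c2=(386.32, 150.69) c3=(279.08, 211.71)

Intrinsics K: fx=762.3, fy=746.7, cx=322.2, cy=253.0
Marker side s = 0.169 m; corners in marker frame (Z=0):
  M0 = (-0.0845, +0.0845, 0)
  M1 = (+0.0845, +0.0845, 0)
  M2 = (+0.0845, -0.0845, 0)
  M3 = (-0.0845, -0.0845, 0)
rvec = (-0.3476, -0.0600, -0.5558), |rvec| = θ = 0.65829 rad = 37.717°
Rodrigues: sinθ=0.61176, 1−cosθ=0.20896; R = I + sinθ·[k]× + (1−cosθ)·[k]×²:
    [+0.84930 +0.52658 +0.03740]
    [-0.50646 +0.79278 +0.33911]
    [+0.14892 -0.30695 +0.94000]
t = (0.0594, -0.0314, 0.9919) m
M0: Pc = R·M0+t = (+0.03213, +0.07839, +0.95338); u = 762.3·(+0.03213)/0.95338 + 322.2 = 347.8899, v = 746.7·(+0.07839)/0.95338 + 253.0 = 314.3929
M1: Pc = R·M1+t = (+0.17566, -0.00721, +0.97855); u = 762.3·(+0.17566)/0.97855 + 322.2 = 459.0429, v = 746.7·(-0.00721)/0.97855 + 253.0 = 247.5011
M2: Pc = R·M2+t = (+0.08667, -0.14119, +1.03042); u = 762.3·(+0.08667)/1.03042 + 322.2 = 386.3184, v = 746.7·(-0.14119)/1.03042 + 253.0 = 150.6890
M3: Pc = R·M3+t = (-0.05686, -0.05559, +1.00525); u = 762.3·(-0.05686)/1.00525 + 322.2 = 279.0807, v = 746.7·(-0.05559)/1.00525 + 253.0 = 211.7051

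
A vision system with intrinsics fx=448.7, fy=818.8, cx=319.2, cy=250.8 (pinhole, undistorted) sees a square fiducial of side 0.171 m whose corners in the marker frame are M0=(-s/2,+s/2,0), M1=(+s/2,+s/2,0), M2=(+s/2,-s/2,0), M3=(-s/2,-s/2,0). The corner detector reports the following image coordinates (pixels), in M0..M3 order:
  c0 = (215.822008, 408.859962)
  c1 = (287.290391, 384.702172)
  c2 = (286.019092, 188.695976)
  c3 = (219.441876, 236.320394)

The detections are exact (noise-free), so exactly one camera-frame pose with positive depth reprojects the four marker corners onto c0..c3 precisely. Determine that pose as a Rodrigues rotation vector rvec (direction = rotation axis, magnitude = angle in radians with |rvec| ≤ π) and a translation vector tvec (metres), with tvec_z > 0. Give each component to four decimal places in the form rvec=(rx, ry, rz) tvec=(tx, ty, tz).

Intrinsics K: fx=448.7, fy=818.8, cx=319.2, cy=250.8
Marker side s = 0.171 m; corners in marker frame (Z=0):
  M0 = (-0.0855, +0.0855, 0)
  M1 = (+0.0855, +0.0855, 0)
  M2 = (+0.0855, -0.0855, 0)
  M3 = (-0.0855, -0.0855, 0)
Detected image corners:
  c0 = (215.822008, 408.859962) px
  c1 = (287.290391, 384.702172) px
  c2 = (286.019092, 188.695976) px
  c3 = (219.441876, 236.320394) px
Planar DLT: solve 8×8 A·h = b for H (H[2,2]=1):
  H  [+194.29843 -115.92168 +249.72113]
  H  [-464.70348 +942.22226 +302.53981]
  H  [-0.82818 -0.42849 +1.00000]
B = K⁻¹H; ‖b₁‖=1.352498, ‖b₂‖=1.352498; λ = 2/(‖b₁‖+‖b₂‖) = 0.739373, sign → tz>0 ⇒ λ=+0.739373
r₁ = λ·B[:,0] = (+0.75577,-0.23207,-0.61233); r₂ = λ·B[:,1] = (+0.03436,+0.94786,-0.31682)
r₃ = r₁×r₂ = (+0.65393,+0.21840,+0.72435); SVD([r₁ r₂ r₃]) → R = UVᵀ:
  R  [+0.75577 +0.03436 +0.65393]
  R  [-0.23207 +0.94786 +0.21840]
  R  [-0.61233 -0.31682 +0.72435]
t = (-0.11449, +0.04672, +0.73937) m
tr R = 2.427983; θ = arccos((tr R − 1)/2) = 0.775614 rad = 44.439°
axis k = ((R−Rᵀ)₃₂, (R−Rᵀ)₁₃, (R−Rᵀ)₂₁) / (2 sinθ) = (-0.382213, +0.904274, -0.190265)
rvec = θ·k = (-0.296450, +0.701368, -0.147572)

rvec=(-0.2964, 0.7014, -0.1476) tvec=(-0.1145, 0.0467, 0.7394)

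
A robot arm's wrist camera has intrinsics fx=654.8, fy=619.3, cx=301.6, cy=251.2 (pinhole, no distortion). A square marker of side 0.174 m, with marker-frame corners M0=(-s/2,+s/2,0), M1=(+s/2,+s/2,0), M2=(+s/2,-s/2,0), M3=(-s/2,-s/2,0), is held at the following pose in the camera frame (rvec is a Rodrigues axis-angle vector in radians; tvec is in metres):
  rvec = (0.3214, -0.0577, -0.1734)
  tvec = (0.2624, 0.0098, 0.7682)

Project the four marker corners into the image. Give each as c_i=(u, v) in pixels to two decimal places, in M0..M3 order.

Intrinsics K: fx=654.8, fy=619.3, cx=301.6, cy=251.2
Marker side s = 0.174 m; corners in marker frame (Z=0):
  M0 = (-0.0870, +0.0870, 0)
  M1 = (+0.0870, +0.0870, 0)
  M2 = (+0.0870, -0.0870, 0)
  M3 = (-0.0870, -0.0870, 0)
rvec = (0.3214, -0.0577, -0.1734), |rvec| = θ = 0.36972 rad = 21.184°
Rodrigues: sinθ=0.36136, 1−cosθ=0.06757; R = I + sinθ·[k]× + (1−cosθ)·[k]×²:
    [+0.98349 +0.16031 -0.08394]
    [-0.17864 +0.93407 -0.30918]
    [+0.02885 +0.31907 +0.94729]
t = (0.2624, 0.0098, 0.7682) m
M0: Pc = R·M0+t = (+0.19078, +0.10661, +0.79345); u = 654.8·(+0.19078)/0.79345 + 301.6 = 459.0451, v = 619.3·(+0.10661)/0.79345 + 251.2 = 334.4079
M1: Pc = R·M1+t = (+0.36191, +0.07552, +0.79847); u = 654.8·(+0.36191)/0.79847 + 301.6 = 598.3919, v = 619.3·(+0.07552)/0.79847 + 251.2 = 309.7759
M2: Pc = R·M2+t = (+0.33402, -0.08701, +0.74295); u = 654.8·(+0.33402)/0.74295 + 301.6 = 595.9861, v = 619.3·(-0.08701)/0.74295 + 251.2 = 178.6742
M3: Pc = R·M3+t = (+0.16289, -0.05592, +0.73793); u = 654.8·(+0.16289)/0.73793 + 301.6 = 446.1392, v = 619.3·(-0.05592)/0.73793 + 251.2 = 204.2678

c0=(459.05, 334.41) c1=(598.39, 309.78) c2=(595.99, 178.67) c3=(446.14, 204.27)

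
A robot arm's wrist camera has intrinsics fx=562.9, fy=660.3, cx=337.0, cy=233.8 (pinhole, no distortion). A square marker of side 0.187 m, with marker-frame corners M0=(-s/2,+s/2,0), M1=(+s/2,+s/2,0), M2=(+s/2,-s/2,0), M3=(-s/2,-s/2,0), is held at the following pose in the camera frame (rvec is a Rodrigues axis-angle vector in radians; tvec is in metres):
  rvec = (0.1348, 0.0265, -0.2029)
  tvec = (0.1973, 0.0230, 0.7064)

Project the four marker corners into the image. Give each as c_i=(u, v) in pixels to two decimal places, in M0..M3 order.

c0=(434.17, 354.79) c1=(579.36, 321.66) c2=(557.04, 151.22) c3=(407.01, 187.32)

Intrinsics K: fx=562.9, fy=660.3, cx=337.0, cy=233.8
Marker side s = 0.187 m; corners in marker frame (Z=0):
  M0 = (-0.0935, +0.0935, 0)
  M1 = (+0.0935, +0.0935, 0)
  M2 = (+0.0935, -0.0935, 0)
  M3 = (-0.0935, -0.0935, 0)
rvec = (0.1348, 0.0265, -0.2029), |rvec| = θ = 0.24503 rad = 14.039°
Rodrigues: sinθ=0.24259, 1−cosθ=0.02987; R = I + sinθ·[k]× + (1−cosθ)·[k]×²:
    [+0.97917 +0.20265 +0.01263]
    [-0.19910 +0.97048 -0.13613]
    [-0.03984 +0.13078 +0.99061]
t = (0.1973, 0.0230, 0.7064) m
M0: Pc = R·M0+t = (+0.12470, +0.13236, +0.72235); u = 562.9·(+0.12470)/0.72235 + 337.0 = 434.1702, v = 660.3·(+0.13236)/0.72235 + 233.8 = 354.7855
M1: Pc = R·M1+t = (+0.30780, +0.09512, +0.71490); u = 562.9·(+0.30780)/0.71490 + 337.0 = 579.3558, v = 660.3·(+0.09512)/0.71490 + 233.8 = 321.6587
M2: Pc = R·M2+t = (+0.26990, -0.08636, +0.69045); u = 562.9·(+0.26990)/0.69045 + 337.0 = 557.0447, v = 660.3·(-0.08636)/0.69045 + 233.8 = 151.2151
M3: Pc = R·M3+t = (+0.08680, -0.04912, +0.69790); u = 562.9·(+0.08680)/0.69790 + 337.0 = 407.0096, v = 660.3·(-0.04912)/0.69790 + 233.8 = 187.3224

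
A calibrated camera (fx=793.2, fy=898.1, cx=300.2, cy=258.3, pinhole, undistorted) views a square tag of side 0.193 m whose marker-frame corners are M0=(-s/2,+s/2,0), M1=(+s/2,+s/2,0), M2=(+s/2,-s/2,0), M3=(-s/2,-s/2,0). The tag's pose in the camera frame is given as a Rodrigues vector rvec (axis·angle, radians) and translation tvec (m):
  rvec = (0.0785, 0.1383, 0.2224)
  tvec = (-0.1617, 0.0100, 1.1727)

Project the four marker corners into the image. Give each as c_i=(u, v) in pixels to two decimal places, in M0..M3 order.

Intrinsics K: fx=793.2, fy=898.1, cx=300.2, cy=258.3
Marker side s = 0.193 m; corners in marker frame (Z=0):
  M0 = (-0.0965, +0.0965, 0)
  M1 = (+0.0965, +0.0965, 0)
  M2 = (+0.0965, -0.0965, 0)
  M3 = (-0.0965, -0.0965, 0)
rvec = (0.0785, 0.1383, 0.2224), |rvec| = θ = 0.27341 rad = 15.665°
Rodrigues: sinθ=0.27001, 1−cosθ=0.03714; R = I + sinθ·[k]× + (1−cosθ)·[k]×²:
    [+0.96592 -0.21425 +0.14526]
    [+0.22503 +0.97236 -0.06224]
    [-0.12791 +0.09281 +0.98743]
t = (-0.1617, 0.0100, 1.1727) m
M0: Pc = R·M0+t = (-0.27559, +0.08212, +1.19400); u = 793.2·(-0.27559)/1.19400 + 300.2 = 117.1223, v = 898.1·(+0.08212)/1.19400 + 258.3 = 320.0666
M1: Pc = R·M1+t = (-0.08916, +0.12555, +1.16931); u = 793.2·(-0.08916)/1.16931 + 300.2 = 239.7162, v = 898.1·(+0.12555)/1.16931 + 258.3 = 354.7286
M2: Pc = R·M2+t = (-0.04781, -0.06212, +1.15140); u = 793.2·(-0.04781)/1.15140 + 300.2 = 267.2608, v = 898.1·(-0.06212)/1.15140 + 258.3 = 209.8483
M3: Pc = R·M3+t = (-0.23424, -0.10555, +1.17609); u = 793.2·(-0.23424)/1.17609 + 300.2 = 142.2216, v = 898.1·(-0.10555)/1.17609 + 258.3 = 177.6995

c0=(117.12, 320.07) c1=(239.72, 354.73) c2=(267.26, 209.85) c3=(142.22, 177.70)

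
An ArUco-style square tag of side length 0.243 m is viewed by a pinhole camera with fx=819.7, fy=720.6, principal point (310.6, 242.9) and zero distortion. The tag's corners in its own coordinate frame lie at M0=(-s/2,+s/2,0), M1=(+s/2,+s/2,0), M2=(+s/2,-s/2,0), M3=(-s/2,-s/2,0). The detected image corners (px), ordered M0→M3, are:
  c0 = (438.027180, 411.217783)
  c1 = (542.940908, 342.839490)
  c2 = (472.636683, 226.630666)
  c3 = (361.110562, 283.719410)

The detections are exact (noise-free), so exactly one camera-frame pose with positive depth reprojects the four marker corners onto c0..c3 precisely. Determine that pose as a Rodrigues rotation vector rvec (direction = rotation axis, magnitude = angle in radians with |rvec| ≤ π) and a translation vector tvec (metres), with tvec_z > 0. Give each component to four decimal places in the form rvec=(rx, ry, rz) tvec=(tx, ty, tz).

rvec=(-0.1296, -0.4907, -0.4752) tvec=(0.2261, 0.1267, 1.2734)

Intrinsics K: fx=819.7, fy=720.6, cx=310.6, cy=242.9
Marker side s = 0.243 m; corners in marker frame (Z=0):
  M0 = (-0.1215, +0.1215, 0)
  M1 = (+0.1215, +0.1215, 0)
  M2 = (+0.1215, -0.1215, 0)
  M3 = (-0.1215, -0.1215, 0)
Detected image corners:
  c0 = (438.027180, 411.217783) px
  c1 = (542.940908, 342.839490) px
  c2 = (472.636683, 226.630666) px
  c3 = (361.110562, 283.719410) px
Planar DLT: solve 8×8 A·h = b for H (H[2,2]=1):
  H  [+616.96804 +299.64694 +456.13952]
  H  [-138.57722 +498.54023 +314.61700]
  H  [+0.37826 -0.00584 +1.00000]
B = K⁻¹H; ‖b₁‖=0.785279, ‖b₂‖=0.785279; λ = 2/(‖b₁‖+‖b₂‖) = 1.273433, sign → tz>0 ⇒ λ=+1.273433
r₁ = λ·B[:,0] = (+0.77596,-0.40726,+0.48169); r₂ = λ·B[:,1] = (+0.46833,+0.88352,-0.00744)
r₃ = r₁×r₂ = (-0.42255,+0.23137,+0.87631); SVD([r₁ r₂ r₃]) → R = UVᵀ:
  R  [+0.77596 +0.46833 -0.42255]
  R  [-0.40726 +0.88352 +0.23137]
  R  [+0.48169 -0.00744 +0.87631]
t = (+0.22610, +0.12674, +1.27343) m
tr R = 2.535792; θ = arccos((tr R − 1)/2) = 0.695246 rad = 39.835°
axis k = ((R−Rᵀ)₃₂, (R−Rᵀ)₁₃, (R−Rᵀ)₂₁) / (2 sinθ) = (-0.186401, -0.705805, -0.683442)
rvec = θ·k = (-0.129595, -0.490709, -0.475161)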